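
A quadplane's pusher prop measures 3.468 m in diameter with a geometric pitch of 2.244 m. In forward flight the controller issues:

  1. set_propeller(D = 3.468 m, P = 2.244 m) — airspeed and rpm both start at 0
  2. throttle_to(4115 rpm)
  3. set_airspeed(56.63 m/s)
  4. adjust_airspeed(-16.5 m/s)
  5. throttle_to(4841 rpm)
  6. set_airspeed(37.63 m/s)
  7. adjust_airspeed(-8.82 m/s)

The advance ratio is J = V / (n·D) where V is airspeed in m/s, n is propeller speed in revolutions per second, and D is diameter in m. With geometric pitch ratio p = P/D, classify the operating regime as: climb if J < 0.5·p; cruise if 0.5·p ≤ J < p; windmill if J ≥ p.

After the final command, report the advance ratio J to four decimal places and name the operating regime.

J = 0.1030, regime = climb

set_propeller: D = 3.468 m, P = 2.244 m (p = P/D = 0.647059); state ← (V=0, rpm=0)
throttle_to(4115): rpm ← 4115
set_airspeed(56.63): V ← 56.63 m/s
adjust_airspeed(-16.5): V ← 56.63 -16.5 = 40.13 m/s
throttle_to(4841): rpm ← 4841
set_airspeed(37.63): V ← 37.63 m/s
adjust_airspeed(-8.82): V ← 37.63 -8.82 = 28.81 m/s
final state: V = 28.81 m/s, rpm = 4841 → n = rpm/60 = 80.683333 rev/s
J = V / (n·D) = 28.81 / (80.683333 × 3.468) = 0.102963
regime bands: climb J<0.3235 | cruise [0.3235, 0.6471) | windmill J≥0.6471
J = 0.1030 → climb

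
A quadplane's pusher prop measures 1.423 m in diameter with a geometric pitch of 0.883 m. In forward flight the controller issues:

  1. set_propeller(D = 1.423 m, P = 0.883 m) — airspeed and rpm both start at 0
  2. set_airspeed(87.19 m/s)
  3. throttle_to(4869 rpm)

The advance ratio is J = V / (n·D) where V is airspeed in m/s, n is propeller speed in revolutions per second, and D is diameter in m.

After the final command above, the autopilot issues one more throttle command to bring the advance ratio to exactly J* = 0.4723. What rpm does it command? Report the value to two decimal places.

set_propeller: D = 1.423 m, P = 0.883 m (p = P/D = 0.620520); state ← (V=0, rpm=0)
set_airspeed(87.19): V ← 87.19 m/s
throttle_to(4869): rpm ← 4869
final state: V = 87.19 m/s, rpm = 4869 → n = rpm/60 = 81.150000 rev/s
target J* = 0.4723; solve J* = V/(n·D) for n: n = V/(J*·D) = 87.19/(0.4723 × 1.423) = 129.731020 rev/s
rpm = 60·n = 7783.861187

rpm = 7783.86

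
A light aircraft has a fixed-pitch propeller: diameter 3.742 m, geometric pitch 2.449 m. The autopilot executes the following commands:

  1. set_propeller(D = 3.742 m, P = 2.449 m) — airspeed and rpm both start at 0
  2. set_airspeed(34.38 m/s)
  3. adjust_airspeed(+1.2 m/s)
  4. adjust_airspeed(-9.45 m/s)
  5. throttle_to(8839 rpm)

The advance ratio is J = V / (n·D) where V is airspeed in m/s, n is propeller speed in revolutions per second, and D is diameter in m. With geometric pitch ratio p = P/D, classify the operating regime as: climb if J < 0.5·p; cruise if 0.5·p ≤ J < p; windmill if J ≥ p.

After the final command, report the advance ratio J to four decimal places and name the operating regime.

J = 0.0474, regime = climb

set_propeller: D = 3.742 m, P = 2.449 m (p = P/D = 0.654463); state ← (V=0, rpm=0)
set_airspeed(34.38): V ← 34.38 m/s
adjust_airspeed(+1.2): V ← 34.38 +1.2 = 35.58 m/s
adjust_airspeed(-9.45): V ← 35.58 -9.45 = 26.13 m/s
throttle_to(8839): rpm ← 8839
final state: V = 26.13 m/s, rpm = 8839 → n = rpm/60 = 147.316667 rev/s
J = V / (n·D) = 26.13 / (147.316667 × 3.742) = 0.047401
regime bands: climb J<0.3272 | cruise [0.3272, 0.6545) | windmill J≥0.6545
J = 0.0474 → climb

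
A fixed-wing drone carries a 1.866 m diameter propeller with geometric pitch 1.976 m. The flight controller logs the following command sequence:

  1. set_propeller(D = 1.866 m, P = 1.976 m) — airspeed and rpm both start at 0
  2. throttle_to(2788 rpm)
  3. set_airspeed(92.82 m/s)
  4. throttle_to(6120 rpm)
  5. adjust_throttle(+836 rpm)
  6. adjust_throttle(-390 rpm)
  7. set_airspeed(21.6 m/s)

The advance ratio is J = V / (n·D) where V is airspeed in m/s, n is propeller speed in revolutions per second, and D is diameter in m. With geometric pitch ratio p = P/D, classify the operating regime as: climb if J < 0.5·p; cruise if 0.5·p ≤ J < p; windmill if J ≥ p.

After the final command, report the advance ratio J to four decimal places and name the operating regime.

set_propeller: D = 1.866 m, P = 1.976 m (p = P/D = 1.058950); state ← (V=0, rpm=0)
throttle_to(2788): rpm ← 2788
set_airspeed(92.82): V ← 92.82 m/s
throttle_to(6120): rpm ← 6120
adjust_throttle(+836): rpm ← 6120 +836 = 6956
adjust_throttle(-390): rpm ← 6956 -390 = 6566
set_airspeed(21.6): V ← 21.6 m/s
final state: V = 21.6 m/s, rpm = 6566 → n = rpm/60 = 109.433333 rev/s
J = V / (n·D) = 21.6 / (109.433333 × 1.866) = 0.105777
regime bands: climb J<0.5295 | cruise [0.5295, 1.0589) | windmill J≥1.0589
J = 0.1058 → climb

J = 0.1058, regime = climb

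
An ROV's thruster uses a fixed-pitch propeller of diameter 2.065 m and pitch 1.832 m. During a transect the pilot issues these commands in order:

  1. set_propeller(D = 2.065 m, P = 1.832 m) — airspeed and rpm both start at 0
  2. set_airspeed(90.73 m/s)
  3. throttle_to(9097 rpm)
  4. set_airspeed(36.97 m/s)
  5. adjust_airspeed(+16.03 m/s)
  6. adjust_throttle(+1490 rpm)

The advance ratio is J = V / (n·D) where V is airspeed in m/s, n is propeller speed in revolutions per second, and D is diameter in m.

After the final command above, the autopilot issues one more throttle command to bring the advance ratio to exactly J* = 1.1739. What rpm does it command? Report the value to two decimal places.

set_propeller: D = 2.065 m, P = 1.832 m (p = P/D = 0.887167); state ← (V=0, rpm=0)
set_airspeed(90.73): V ← 90.73 m/s
throttle_to(9097): rpm ← 9097
set_airspeed(36.97): V ← 36.97 m/s
adjust_airspeed(+16.03): V ← 36.97 +16.03 = 53 m/s
adjust_throttle(+1490): rpm ← 9097 +1490 = 10587
final state: V = 53 m/s, rpm = 10587 → n = rpm/60 = 176.450000 rev/s
target J* = 1.1739; solve J* = V/(n·D) for n: n = V/(J*·D) = 53/(1.1739 × 2.065) = 21.863753 rev/s
rpm = 60·n = 1311.825176

rpm = 1311.83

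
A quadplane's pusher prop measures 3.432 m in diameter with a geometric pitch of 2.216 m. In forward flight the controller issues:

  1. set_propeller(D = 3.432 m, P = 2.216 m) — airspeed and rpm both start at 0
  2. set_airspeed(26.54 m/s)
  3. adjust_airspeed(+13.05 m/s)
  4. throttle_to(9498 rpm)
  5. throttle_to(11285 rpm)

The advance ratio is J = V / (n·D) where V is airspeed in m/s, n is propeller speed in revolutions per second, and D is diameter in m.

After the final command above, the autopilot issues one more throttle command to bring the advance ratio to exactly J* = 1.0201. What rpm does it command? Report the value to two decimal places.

rpm = 678.50

set_propeller: D = 3.432 m, P = 2.216 m (p = P/D = 0.645688); state ← (V=0, rpm=0)
set_airspeed(26.54): V ← 26.54 m/s
adjust_airspeed(+13.05): V ← 26.54 +13.05 = 39.59 m/s
throttle_to(9498): rpm ← 9498
throttle_to(11285): rpm ← 11285
final state: V = 39.59 m/s, rpm = 11285 → n = rpm/60 = 188.083333 rev/s
target J* = 1.0201; solve J* = V/(n·D) for n: n = V/(J*·D) = 39.59/(1.0201 × 3.432) = 11.308252 rev/s
rpm = 60·n = 678.495115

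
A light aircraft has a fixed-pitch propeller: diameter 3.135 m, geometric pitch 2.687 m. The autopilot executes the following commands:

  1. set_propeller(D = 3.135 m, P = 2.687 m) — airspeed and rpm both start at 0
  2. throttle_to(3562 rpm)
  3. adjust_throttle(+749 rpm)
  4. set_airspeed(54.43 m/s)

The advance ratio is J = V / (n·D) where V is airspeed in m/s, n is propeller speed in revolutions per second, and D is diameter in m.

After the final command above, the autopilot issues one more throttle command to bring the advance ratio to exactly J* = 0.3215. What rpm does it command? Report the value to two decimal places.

rpm = 3240.19

set_propeller: D = 3.135 m, P = 2.687 m (p = P/D = 0.857097); state ← (V=0, rpm=0)
throttle_to(3562): rpm ← 3562
adjust_throttle(+749): rpm ← 3562 +749 = 4311
set_airspeed(54.43): V ← 54.43 m/s
final state: V = 54.43 m/s, rpm = 4311 → n = rpm/60 = 71.850000 rev/s
target J* = 0.3215; solve J* = V/(n·D) for n: n = V/(J*·D) = 54.43/(0.3215 × 3.135) = 54.003239 rev/s
rpm = 60·n = 3240.194364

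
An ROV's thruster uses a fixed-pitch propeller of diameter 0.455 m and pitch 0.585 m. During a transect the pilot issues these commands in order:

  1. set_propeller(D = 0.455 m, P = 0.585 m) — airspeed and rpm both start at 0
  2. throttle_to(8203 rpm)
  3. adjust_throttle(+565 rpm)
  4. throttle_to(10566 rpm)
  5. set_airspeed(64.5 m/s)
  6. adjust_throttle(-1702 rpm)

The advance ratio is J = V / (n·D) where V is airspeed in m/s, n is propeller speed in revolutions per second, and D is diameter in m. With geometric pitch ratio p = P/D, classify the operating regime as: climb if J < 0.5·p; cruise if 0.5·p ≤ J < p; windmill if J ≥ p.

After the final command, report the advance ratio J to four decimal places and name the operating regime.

J = 0.9596, regime = cruise

set_propeller: D = 0.455 m, P = 0.585 m (p = P/D = 1.285714); state ← (V=0, rpm=0)
throttle_to(8203): rpm ← 8203
adjust_throttle(+565): rpm ← 8203 +565 = 8768
throttle_to(10566): rpm ← 10566
set_airspeed(64.5): V ← 64.5 m/s
adjust_throttle(-1702): rpm ← 10566 -1702 = 8864
final state: V = 64.5 m/s, rpm = 8864 → n = rpm/60 = 147.733333 rev/s
J = V / (n·D) = 64.5 / (147.733333 × 0.455) = 0.959555
regime bands: climb J<0.6429 | cruise [0.6429, 1.2857) | windmill J≥1.2857
J = 0.9596 → cruise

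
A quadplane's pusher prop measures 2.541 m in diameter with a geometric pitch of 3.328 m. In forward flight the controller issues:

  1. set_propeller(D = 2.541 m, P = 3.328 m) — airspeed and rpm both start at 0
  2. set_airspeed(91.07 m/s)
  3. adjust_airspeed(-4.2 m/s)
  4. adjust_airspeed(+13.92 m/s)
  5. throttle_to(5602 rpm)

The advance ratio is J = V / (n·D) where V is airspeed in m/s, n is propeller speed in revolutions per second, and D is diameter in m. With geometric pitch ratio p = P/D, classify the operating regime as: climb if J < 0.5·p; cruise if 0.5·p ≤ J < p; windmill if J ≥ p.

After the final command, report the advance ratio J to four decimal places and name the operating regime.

set_propeller: D = 2.541 m, P = 3.328 m (p = P/D = 1.309721); state ← (V=0, rpm=0)
set_airspeed(91.07): V ← 91.07 m/s
adjust_airspeed(-4.2): V ← 91.07 -4.2 = 86.87 m/s
adjust_airspeed(+13.92): V ← 86.87 +13.92 = 100.79 m/s
throttle_to(5602): rpm ← 5602
final state: V = 100.79 m/s, rpm = 5602 → n = rpm/60 = 93.366667 rev/s
J = V / (n·D) = 100.79 / (93.366667 × 2.541) = 0.424836
regime bands: climb J<0.6549 | cruise [0.6549, 1.3097) | windmill J≥1.3097
J = 0.4248 → climb

J = 0.4248, regime = climb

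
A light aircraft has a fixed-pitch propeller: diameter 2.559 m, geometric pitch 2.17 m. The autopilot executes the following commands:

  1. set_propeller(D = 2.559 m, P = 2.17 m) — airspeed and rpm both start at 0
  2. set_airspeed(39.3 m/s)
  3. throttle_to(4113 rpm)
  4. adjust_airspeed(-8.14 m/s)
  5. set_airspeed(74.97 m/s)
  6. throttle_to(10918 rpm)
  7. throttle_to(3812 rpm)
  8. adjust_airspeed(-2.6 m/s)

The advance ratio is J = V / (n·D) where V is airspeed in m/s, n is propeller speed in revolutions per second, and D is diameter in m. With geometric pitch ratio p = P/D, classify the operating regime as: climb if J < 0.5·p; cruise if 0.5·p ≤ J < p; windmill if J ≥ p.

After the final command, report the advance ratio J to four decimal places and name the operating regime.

J = 0.4451, regime = cruise

set_propeller: D = 2.559 m, P = 2.17 m (p = P/D = 0.847987); state ← (V=0, rpm=0)
set_airspeed(39.3): V ← 39.3 m/s
throttle_to(4113): rpm ← 4113
adjust_airspeed(-8.14): V ← 39.3 -8.14 = 31.16 m/s
set_airspeed(74.97): V ← 74.97 m/s
throttle_to(10918): rpm ← 10918
throttle_to(3812): rpm ← 3812
adjust_airspeed(-2.6): V ← 74.97 -2.6 = 72.37 m/s
final state: V = 72.37 m/s, rpm = 3812 → n = rpm/60 = 63.533333 rev/s
J = V / (n·D) = 72.37 / (63.533333 × 2.559) = 0.445130
regime bands: climb J<0.4240 | cruise [0.4240, 0.8480) | windmill J≥0.8480
J = 0.4451 → cruise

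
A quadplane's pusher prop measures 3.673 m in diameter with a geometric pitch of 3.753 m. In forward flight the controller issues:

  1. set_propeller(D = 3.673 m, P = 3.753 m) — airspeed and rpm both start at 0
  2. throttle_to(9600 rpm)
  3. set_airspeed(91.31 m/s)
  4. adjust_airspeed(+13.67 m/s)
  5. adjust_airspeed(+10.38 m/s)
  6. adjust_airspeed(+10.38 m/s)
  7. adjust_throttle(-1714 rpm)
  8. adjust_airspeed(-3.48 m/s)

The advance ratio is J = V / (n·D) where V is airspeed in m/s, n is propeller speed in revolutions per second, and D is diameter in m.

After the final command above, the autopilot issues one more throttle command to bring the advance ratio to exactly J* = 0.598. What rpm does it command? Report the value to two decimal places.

rpm = 3339.75

set_propeller: D = 3.673 m, P = 3.753 m (p = P/D = 1.021781); state ← (V=0, rpm=0)
throttle_to(9600): rpm ← 9600
set_airspeed(91.31): V ← 91.31 m/s
adjust_airspeed(+13.67): V ← 91.31 +13.67 = 104.98 m/s
adjust_airspeed(+10.38): V ← 104.98 +10.38 = 115.36 m/s
adjust_airspeed(+10.38): V ← 115.36 +10.38 = 125.74 m/s
adjust_throttle(-1714): rpm ← 9600 -1714 = 7886
adjust_airspeed(-3.48): V ← 125.74 -3.48 = 122.26 m/s
final state: V = 122.26 m/s, rpm = 7886 → n = rpm/60 = 131.433333 rev/s
target J* = 0.598; solve J* = V/(n·D) for n: n = V/(J*·D) = 122.26/(0.598 × 3.673) = 55.662445 rev/s
rpm = 60·n = 3339.746701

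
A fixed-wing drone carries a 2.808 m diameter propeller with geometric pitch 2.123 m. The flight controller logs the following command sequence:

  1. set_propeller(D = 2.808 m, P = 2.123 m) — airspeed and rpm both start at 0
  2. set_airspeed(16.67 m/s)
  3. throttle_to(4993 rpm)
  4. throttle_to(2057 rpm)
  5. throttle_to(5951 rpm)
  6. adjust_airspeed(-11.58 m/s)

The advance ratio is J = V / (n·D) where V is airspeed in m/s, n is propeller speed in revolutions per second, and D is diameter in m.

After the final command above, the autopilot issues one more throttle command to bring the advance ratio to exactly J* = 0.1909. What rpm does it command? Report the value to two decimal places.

rpm = 569.73

set_propeller: D = 2.808 m, P = 2.123 m (p = P/D = 0.756054); state ← (V=0, rpm=0)
set_airspeed(16.67): V ← 16.67 m/s
throttle_to(4993): rpm ← 4993
throttle_to(2057): rpm ← 2057
throttle_to(5951): rpm ← 5951
adjust_airspeed(-11.58): V ← 16.67 -11.58 = 5.09 m/s
final state: V = 5.09 m/s, rpm = 5951 → n = rpm/60 = 99.183333 rev/s
target J* = 0.1909; solve J* = V/(n·D) for n: n = V/(J*·D) = 5.09/(0.1909 × 2.808) = 9.495432 rev/s
rpm = 60·n = 569.725950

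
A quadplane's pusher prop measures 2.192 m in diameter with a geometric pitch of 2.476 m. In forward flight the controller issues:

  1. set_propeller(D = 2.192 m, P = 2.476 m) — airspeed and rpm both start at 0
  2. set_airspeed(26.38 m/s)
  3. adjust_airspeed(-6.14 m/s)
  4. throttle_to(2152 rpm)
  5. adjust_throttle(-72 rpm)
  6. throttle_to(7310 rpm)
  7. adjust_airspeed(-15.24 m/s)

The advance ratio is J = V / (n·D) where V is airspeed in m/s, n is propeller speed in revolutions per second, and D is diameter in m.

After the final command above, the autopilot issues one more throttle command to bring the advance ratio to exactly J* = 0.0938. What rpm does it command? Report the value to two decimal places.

set_propeller: D = 2.192 m, P = 2.476 m (p = P/D = 1.129562); state ← (V=0, rpm=0)
set_airspeed(26.38): V ← 26.38 m/s
adjust_airspeed(-6.14): V ← 26.38 -6.14 = 20.24 m/s
throttle_to(2152): rpm ← 2152
adjust_throttle(-72): rpm ← 2152 -72 = 2080
throttle_to(7310): rpm ← 7310
adjust_airspeed(-15.24): V ← 20.24 -15.24 = 5 m/s
final state: V = 5 m/s, rpm = 7310 → n = rpm/60 = 121.833333 rev/s
target J* = 0.0938; solve J* = V/(n·D) for n: n = V/(J*·D) = 5/(0.0938 × 2.192) = 24.317931 rev/s
rpm = 60·n = 1459.075841

rpm = 1459.08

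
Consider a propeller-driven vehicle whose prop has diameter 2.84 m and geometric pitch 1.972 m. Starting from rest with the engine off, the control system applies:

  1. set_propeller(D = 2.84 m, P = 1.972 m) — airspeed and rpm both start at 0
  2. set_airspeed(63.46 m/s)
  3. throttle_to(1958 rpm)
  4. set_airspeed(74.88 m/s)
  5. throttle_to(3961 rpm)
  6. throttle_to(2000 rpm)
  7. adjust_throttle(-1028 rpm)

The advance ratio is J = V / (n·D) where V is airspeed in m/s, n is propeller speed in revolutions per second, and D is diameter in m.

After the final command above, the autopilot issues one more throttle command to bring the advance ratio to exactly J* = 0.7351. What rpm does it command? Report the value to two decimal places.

rpm = 2152.05

set_propeller: D = 2.84 m, P = 1.972 m (p = P/D = 0.694366); state ← (V=0, rpm=0)
set_airspeed(63.46): V ← 63.46 m/s
throttle_to(1958): rpm ← 1958
set_airspeed(74.88): V ← 74.88 m/s
throttle_to(3961): rpm ← 3961
throttle_to(2000): rpm ← 2000
adjust_throttle(-1028): rpm ← 2000 -1028 = 972
final state: V = 74.88 m/s, rpm = 972 → n = rpm/60 = 16.200000 rev/s
target J* = 0.7351; solve J* = V/(n·D) for n: n = V/(J*·D) = 74.88/(0.7351 × 2.84) = 35.867497 rev/s
rpm = 60·n = 2152.049831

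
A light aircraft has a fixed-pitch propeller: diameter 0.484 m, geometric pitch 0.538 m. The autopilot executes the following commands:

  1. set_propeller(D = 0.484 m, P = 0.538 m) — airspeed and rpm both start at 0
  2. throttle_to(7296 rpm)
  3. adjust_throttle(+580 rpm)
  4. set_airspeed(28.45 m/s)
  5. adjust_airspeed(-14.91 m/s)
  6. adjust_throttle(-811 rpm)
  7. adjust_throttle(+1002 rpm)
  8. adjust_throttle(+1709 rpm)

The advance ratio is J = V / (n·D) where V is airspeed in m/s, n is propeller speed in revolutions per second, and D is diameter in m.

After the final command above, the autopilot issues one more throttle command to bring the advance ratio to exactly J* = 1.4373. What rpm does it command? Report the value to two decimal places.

set_propeller: D = 0.484 m, P = 0.538 m (p = P/D = 1.111570); state ← (V=0, rpm=0)
throttle_to(7296): rpm ← 7296
adjust_throttle(+580): rpm ← 7296 +580 = 7876
set_airspeed(28.45): V ← 28.45 m/s
adjust_airspeed(-14.91): V ← 28.45 -14.91 = 13.54 m/s
adjust_throttle(-811): rpm ← 7876 -811 = 7065
adjust_throttle(+1002): rpm ← 7065 +1002 = 8067
adjust_throttle(+1709): rpm ← 8067 +1709 = 9776
final state: V = 13.54 m/s, rpm = 9776 → n = rpm/60 = 162.933333 rev/s
target J* = 1.4373; solve J* = V/(n·D) for n: n = V/(J*·D) = 13.54/(1.4373 × 0.484) = 19.463721 rev/s
rpm = 60·n = 1167.823277

rpm = 1167.82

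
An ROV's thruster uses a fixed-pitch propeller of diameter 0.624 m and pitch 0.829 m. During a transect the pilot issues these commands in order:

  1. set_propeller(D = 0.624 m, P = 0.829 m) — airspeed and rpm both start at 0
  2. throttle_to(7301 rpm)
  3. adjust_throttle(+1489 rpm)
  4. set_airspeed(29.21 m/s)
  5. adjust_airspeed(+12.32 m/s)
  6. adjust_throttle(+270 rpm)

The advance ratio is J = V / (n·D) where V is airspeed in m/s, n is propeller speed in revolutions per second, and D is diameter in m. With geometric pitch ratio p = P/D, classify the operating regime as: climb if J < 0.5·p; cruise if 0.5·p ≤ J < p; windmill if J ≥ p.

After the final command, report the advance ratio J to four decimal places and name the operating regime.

set_propeller: D = 0.624 m, P = 0.829 m (p = P/D = 1.328526); state ← (V=0, rpm=0)
throttle_to(7301): rpm ← 7301
adjust_throttle(+1489): rpm ← 7301 +1489 = 8790
set_airspeed(29.21): V ← 29.21 m/s
adjust_airspeed(+12.32): V ← 29.21 +12.32 = 41.53 m/s
adjust_throttle(+270): rpm ← 8790 +270 = 9060
final state: V = 41.53 m/s, rpm = 9060 → n = rpm/60 = 151.000000 rev/s
J = V / (n·D) = 41.53 / (151.000000 × 0.624) = 0.440758
regime bands: climb J<0.6643 | cruise [0.6643, 1.3285) | windmill J≥1.3285
J = 0.4408 → climb

J = 0.4408, regime = climb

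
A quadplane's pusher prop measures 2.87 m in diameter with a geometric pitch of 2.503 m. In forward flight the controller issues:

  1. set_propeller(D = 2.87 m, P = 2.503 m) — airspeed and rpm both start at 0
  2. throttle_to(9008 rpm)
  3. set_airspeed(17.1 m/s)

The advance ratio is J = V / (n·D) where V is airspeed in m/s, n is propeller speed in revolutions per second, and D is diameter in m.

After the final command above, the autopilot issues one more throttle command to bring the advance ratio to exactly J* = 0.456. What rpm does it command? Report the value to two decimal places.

set_propeller: D = 2.87 m, P = 2.503 m (p = P/D = 0.872125); state ← (V=0, rpm=0)
throttle_to(9008): rpm ← 9008
set_airspeed(17.1): V ← 17.1 m/s
final state: V = 17.1 m/s, rpm = 9008 → n = rpm/60 = 150.133333 rev/s
target J* = 0.456; solve J* = V/(n·D) for n: n = V/(J*·D) = 17.1/(0.456 × 2.87) = 13.066202 rev/s
rpm = 60·n = 783.972125

rpm = 783.97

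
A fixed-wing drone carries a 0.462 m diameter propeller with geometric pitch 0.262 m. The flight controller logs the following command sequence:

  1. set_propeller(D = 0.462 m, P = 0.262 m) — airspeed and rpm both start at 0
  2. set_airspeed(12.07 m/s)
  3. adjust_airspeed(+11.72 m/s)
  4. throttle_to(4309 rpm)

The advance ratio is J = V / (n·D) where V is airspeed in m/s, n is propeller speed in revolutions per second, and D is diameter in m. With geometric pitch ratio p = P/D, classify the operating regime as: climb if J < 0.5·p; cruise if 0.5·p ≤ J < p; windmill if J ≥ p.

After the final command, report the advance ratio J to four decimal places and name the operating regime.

J = 0.7170, regime = windmill

set_propeller: D = 0.462 m, P = 0.262 m (p = P/D = 0.567100); state ← (V=0, rpm=0)
set_airspeed(12.07): V ← 12.07 m/s
adjust_airspeed(+11.72): V ← 12.07 +11.72 = 23.79 m/s
throttle_to(4309): rpm ← 4309
final state: V = 23.79 m/s, rpm = 4309 → n = rpm/60 = 71.816667 rev/s
J = V / (n·D) = 23.79 / (71.816667 × 0.462) = 0.717013
regime bands: climb J<0.2835 | cruise [0.2835, 0.5671) | windmill J≥0.5671
J = 0.7170 → windmill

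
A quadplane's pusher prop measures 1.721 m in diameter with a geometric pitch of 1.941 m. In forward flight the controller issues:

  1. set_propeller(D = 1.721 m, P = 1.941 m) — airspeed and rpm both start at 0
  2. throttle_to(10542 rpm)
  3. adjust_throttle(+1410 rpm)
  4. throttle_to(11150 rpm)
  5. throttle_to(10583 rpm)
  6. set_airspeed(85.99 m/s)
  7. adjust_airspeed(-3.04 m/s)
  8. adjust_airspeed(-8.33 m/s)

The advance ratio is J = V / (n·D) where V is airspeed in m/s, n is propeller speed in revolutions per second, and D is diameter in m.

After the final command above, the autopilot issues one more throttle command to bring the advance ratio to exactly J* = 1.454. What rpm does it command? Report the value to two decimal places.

set_propeller: D = 1.721 m, P = 1.941 m (p = P/D = 1.127833); state ← (V=0, rpm=0)
throttle_to(10542): rpm ← 10542
adjust_throttle(+1410): rpm ← 10542 +1410 = 11952
throttle_to(11150): rpm ← 11150
throttle_to(10583): rpm ← 10583
set_airspeed(85.99): V ← 85.99 m/s
adjust_airspeed(-3.04): V ← 85.99 -3.04 = 82.95 m/s
adjust_airspeed(-8.33): V ← 82.95 -8.33 = 74.62 m/s
final state: V = 74.62 m/s, rpm = 10583 → n = rpm/60 = 176.383333 rev/s
target J* = 1.454; solve J* = V/(n·D) for n: n = V/(J*·D) = 74.62/(1.454 × 1.721) = 29.820160 rev/s
rpm = 60·n = 1789.209594

rpm = 1789.21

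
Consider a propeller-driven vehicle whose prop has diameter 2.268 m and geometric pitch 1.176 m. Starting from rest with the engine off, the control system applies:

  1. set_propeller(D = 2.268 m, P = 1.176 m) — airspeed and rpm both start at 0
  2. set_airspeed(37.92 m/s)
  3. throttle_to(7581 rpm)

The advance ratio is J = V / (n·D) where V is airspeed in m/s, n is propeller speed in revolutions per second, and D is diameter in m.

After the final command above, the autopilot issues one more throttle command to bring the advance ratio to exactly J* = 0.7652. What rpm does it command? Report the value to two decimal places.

set_propeller: D = 2.268 m, P = 1.176 m (p = P/D = 0.518519); state ← (V=0, rpm=0)
set_airspeed(37.92): V ← 37.92 m/s
throttle_to(7581): rpm ← 7581
final state: V = 37.92 m/s, rpm = 7581 → n = rpm/60 = 126.350000 rev/s
target J* = 0.7652; solve J* = V/(n·D) for n: n = V/(J*·D) = 37.92/(0.7652 × 2.268) = 21.849943 rev/s
rpm = 60·n = 1310.996606

rpm = 1311.00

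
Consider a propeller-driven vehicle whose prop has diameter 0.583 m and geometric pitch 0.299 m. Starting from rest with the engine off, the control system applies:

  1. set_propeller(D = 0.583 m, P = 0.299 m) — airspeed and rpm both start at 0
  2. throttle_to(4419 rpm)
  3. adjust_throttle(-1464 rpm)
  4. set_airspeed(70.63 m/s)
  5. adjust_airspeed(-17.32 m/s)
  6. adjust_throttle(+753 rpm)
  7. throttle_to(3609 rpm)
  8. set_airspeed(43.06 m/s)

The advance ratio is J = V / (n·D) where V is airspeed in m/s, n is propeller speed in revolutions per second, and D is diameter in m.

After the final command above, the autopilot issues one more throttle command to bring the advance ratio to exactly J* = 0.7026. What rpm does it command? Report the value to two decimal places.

rpm = 6307.37

set_propeller: D = 0.583 m, P = 0.299 m (p = P/D = 0.512864); state ← (V=0, rpm=0)
throttle_to(4419): rpm ← 4419
adjust_throttle(-1464): rpm ← 4419 -1464 = 2955
set_airspeed(70.63): V ← 70.63 m/s
adjust_airspeed(-17.32): V ← 70.63 -17.32 = 53.31 m/s
adjust_throttle(+753): rpm ← 2955 +753 = 3708
throttle_to(3609): rpm ← 3609
set_airspeed(43.06): V ← 43.06 m/s
final state: V = 43.06 m/s, rpm = 3609 → n = rpm/60 = 60.150000 rev/s
target J* = 0.7026; solve J* = V/(n·D) for n: n = V/(J*·D) = 43.06/(0.7026 × 0.583) = 105.122898 rev/s
rpm = 60·n = 6307.373885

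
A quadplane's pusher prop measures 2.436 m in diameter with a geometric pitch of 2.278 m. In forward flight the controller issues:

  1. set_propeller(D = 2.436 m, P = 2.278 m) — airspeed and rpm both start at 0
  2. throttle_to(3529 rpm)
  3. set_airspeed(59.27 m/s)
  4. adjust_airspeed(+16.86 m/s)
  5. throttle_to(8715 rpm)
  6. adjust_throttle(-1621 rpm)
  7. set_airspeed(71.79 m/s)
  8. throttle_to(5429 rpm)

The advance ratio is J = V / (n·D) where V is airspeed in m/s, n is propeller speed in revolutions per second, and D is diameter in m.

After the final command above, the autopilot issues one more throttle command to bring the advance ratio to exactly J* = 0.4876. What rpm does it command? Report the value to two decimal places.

rpm = 3626.39

set_propeller: D = 2.436 m, P = 2.278 m (p = P/D = 0.935140); state ← (V=0, rpm=0)
throttle_to(3529): rpm ← 3529
set_airspeed(59.27): V ← 59.27 m/s
adjust_airspeed(+16.86): V ← 59.27 +16.86 = 76.13 m/s
throttle_to(8715): rpm ← 8715
adjust_throttle(-1621): rpm ← 8715 -1621 = 7094
set_airspeed(71.79): V ← 71.79 m/s
throttle_to(5429): rpm ← 5429
final state: V = 71.79 m/s, rpm = 5429 → n = rpm/60 = 90.483333 rev/s
target J* = 0.4876; solve J* = V/(n·D) for n: n = V/(J*·D) = 71.79/(0.4876 × 2.436) = 60.439794 rev/s
rpm = 60·n = 3626.387615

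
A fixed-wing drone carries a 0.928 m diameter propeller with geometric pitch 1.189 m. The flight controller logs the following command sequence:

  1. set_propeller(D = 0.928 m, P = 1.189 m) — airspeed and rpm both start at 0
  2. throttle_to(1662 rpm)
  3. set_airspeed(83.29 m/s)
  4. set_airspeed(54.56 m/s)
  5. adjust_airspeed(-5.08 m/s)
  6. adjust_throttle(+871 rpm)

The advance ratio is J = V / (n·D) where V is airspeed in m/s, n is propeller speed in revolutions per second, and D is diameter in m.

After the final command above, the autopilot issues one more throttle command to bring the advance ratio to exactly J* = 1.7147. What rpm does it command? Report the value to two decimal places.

rpm = 1865.71

set_propeller: D = 0.928 m, P = 1.189 m (p = P/D = 1.281250); state ← (V=0, rpm=0)
throttle_to(1662): rpm ← 1662
set_airspeed(83.29): V ← 83.29 m/s
set_airspeed(54.56): V ← 54.56 m/s
adjust_airspeed(-5.08): V ← 54.56 -5.08 = 49.48 m/s
adjust_throttle(+871): rpm ← 1662 +871 = 2533
final state: V = 49.48 m/s, rpm = 2533 → n = rpm/60 = 42.216667 rev/s
target J* = 1.7147; solve J* = V/(n·D) for n: n = V/(J*·D) = 49.48/(1.7147 × 0.928) = 31.095215 rev/s
rpm = 60·n = 1865.712912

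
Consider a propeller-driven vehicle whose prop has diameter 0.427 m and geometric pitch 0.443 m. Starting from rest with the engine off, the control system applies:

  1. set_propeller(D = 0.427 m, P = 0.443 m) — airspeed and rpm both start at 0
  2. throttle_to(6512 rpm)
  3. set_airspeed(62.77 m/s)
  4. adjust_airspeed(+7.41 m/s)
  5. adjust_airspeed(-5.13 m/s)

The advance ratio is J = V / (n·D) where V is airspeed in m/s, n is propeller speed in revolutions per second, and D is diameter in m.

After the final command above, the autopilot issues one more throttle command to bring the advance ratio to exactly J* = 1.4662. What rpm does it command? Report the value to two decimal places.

rpm = 6234.15

set_propeller: D = 0.427 m, P = 0.443 m (p = P/D = 1.037471); state ← (V=0, rpm=0)
throttle_to(6512): rpm ← 6512
set_airspeed(62.77): V ← 62.77 m/s
adjust_airspeed(+7.41): V ← 62.77 +7.41 = 70.18 m/s
adjust_airspeed(-5.13): V ← 70.18 -5.13 = 65.05 m/s
final state: V = 65.05 m/s, rpm = 6512 → n = rpm/60 = 108.533333 rev/s
target J* = 1.4662; solve J* = V/(n·D) for n: n = V/(J*·D) = 65.05/(1.4662 × 0.427) = 103.902551 rev/s
rpm = 60·n = 6234.153064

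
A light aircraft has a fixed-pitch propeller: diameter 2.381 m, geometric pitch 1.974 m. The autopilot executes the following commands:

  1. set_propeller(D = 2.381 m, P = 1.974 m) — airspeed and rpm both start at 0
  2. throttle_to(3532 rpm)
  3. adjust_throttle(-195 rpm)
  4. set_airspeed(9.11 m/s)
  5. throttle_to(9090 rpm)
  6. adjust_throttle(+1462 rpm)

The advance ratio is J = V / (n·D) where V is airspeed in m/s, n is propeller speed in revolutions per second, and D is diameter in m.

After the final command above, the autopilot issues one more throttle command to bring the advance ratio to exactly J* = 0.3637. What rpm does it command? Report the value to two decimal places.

rpm = 631.20

set_propeller: D = 2.381 m, P = 1.974 m (p = P/D = 0.829063); state ← (V=0, rpm=0)
throttle_to(3532): rpm ← 3532
adjust_throttle(-195): rpm ← 3532 -195 = 3337
set_airspeed(9.11): V ← 9.11 m/s
throttle_to(9090): rpm ← 9090
adjust_throttle(+1462): rpm ← 9090 +1462 = 10552
final state: V = 9.11 m/s, rpm = 10552 → n = rpm/60 = 175.866667 rev/s
target J* = 0.3637; solve J* = V/(n·D) for n: n = V/(J*·D) = 9.11/(0.3637 × 2.381) = 10.519999 rev/s
rpm = 60·n = 631.199914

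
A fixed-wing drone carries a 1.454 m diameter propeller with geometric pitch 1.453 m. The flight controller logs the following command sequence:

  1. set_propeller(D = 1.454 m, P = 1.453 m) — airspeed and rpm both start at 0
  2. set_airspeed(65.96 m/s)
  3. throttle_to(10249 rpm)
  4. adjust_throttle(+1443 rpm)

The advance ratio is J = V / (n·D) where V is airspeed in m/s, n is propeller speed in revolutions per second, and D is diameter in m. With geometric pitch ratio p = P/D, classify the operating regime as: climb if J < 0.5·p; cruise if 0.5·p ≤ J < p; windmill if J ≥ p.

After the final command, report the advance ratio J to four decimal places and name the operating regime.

J = 0.2328, regime = climb

set_propeller: D = 1.454 m, P = 1.453 m (p = P/D = 0.999312); state ← (V=0, rpm=0)
set_airspeed(65.96): V ← 65.96 m/s
throttle_to(10249): rpm ← 10249
adjust_throttle(+1443): rpm ← 10249 +1443 = 11692
final state: V = 65.96 m/s, rpm = 11692 → n = rpm/60 = 194.866667 rev/s
J = V / (n·D) = 65.96 / (194.866667 × 1.454) = 0.232798
regime bands: climb J<0.4997 | cruise [0.4997, 0.9993) | windmill J≥0.9993
J = 0.2328 → climb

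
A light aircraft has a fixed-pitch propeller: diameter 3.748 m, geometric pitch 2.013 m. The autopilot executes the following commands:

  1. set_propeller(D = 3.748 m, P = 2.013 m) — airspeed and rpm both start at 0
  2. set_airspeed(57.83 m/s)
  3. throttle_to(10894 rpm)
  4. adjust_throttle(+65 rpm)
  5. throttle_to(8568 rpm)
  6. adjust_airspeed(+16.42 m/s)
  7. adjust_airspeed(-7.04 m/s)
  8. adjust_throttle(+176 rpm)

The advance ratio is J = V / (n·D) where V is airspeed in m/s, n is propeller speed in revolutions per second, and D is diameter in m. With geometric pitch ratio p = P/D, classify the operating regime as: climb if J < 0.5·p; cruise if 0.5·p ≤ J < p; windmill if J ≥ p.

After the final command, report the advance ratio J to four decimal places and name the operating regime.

J = 0.1230, regime = climb

set_propeller: D = 3.748 m, P = 2.013 m (p = P/D = 0.537086); state ← (V=0, rpm=0)
set_airspeed(57.83): V ← 57.83 m/s
throttle_to(10894): rpm ← 10894
adjust_throttle(+65): rpm ← 10894 +65 = 10959
throttle_to(8568): rpm ← 8568
adjust_airspeed(+16.42): V ← 57.83 +16.42 = 74.25 m/s
adjust_airspeed(-7.04): V ← 74.25 -7.04 = 67.21 m/s
adjust_throttle(+176): rpm ← 8568 +176 = 8744
final state: V = 67.21 m/s, rpm = 8744 → n = rpm/60 = 145.733333 rev/s
J = V / (n·D) = 67.21 / (145.733333 × 3.748) = 0.123048
regime bands: climb J<0.2685 | cruise [0.2685, 0.5371) | windmill J≥0.5371
J = 0.1230 → climb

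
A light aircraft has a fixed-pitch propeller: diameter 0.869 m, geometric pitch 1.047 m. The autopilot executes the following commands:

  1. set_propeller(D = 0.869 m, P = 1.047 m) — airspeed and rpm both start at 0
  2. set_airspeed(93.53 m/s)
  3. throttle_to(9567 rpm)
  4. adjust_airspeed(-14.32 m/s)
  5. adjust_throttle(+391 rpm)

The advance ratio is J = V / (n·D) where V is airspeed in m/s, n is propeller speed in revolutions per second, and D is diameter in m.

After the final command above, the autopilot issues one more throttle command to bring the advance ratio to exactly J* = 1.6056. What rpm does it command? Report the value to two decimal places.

rpm = 3406.23

set_propeller: D = 0.869 m, P = 1.047 m (p = P/D = 1.204833); state ← (V=0, rpm=0)
set_airspeed(93.53): V ← 93.53 m/s
throttle_to(9567): rpm ← 9567
adjust_airspeed(-14.32): V ← 93.53 -14.32 = 79.21 m/s
adjust_throttle(+391): rpm ← 9567 +391 = 9958
final state: V = 79.21 m/s, rpm = 9958 → n = rpm/60 = 165.966667 rev/s
target J* = 1.6056; solve J* = V/(n·D) for n: n = V/(J*·D) = 79.21/(1.6056 × 0.869) = 56.770521 rev/s
rpm = 60·n = 3406.231240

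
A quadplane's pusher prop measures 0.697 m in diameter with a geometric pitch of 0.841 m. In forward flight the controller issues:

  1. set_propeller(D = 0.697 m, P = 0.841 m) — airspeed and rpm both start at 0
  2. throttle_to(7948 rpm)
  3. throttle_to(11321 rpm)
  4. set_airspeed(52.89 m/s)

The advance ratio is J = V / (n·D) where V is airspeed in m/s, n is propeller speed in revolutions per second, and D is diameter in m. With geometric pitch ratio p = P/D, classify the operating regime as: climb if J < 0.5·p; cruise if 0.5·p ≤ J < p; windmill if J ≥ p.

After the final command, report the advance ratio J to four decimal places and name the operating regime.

J = 0.4022, regime = climb

set_propeller: D = 0.697 m, P = 0.841 m (p = P/D = 1.206600); state ← (V=0, rpm=0)
throttle_to(7948): rpm ← 7948
throttle_to(11321): rpm ← 11321
set_airspeed(52.89): V ← 52.89 m/s
final state: V = 52.89 m/s, rpm = 11321 → n = rpm/60 = 188.683333 rev/s
J = V / (n·D) = 52.89 / (188.683333 × 0.697) = 0.402168
regime bands: climb J<0.6033 | cruise [0.6033, 1.2066) | windmill J≥1.2066
J = 0.4022 → climb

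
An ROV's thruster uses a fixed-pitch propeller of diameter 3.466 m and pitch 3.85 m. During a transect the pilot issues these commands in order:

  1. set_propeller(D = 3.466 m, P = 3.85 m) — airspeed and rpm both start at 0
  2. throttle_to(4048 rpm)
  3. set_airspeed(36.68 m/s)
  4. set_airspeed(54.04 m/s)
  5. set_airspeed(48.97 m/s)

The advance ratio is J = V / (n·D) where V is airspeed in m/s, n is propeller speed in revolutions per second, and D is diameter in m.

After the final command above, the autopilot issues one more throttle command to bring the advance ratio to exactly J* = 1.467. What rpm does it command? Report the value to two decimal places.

set_propeller: D = 3.466 m, P = 3.85 m (p = P/D = 1.110791); state ← (V=0, rpm=0)
throttle_to(4048): rpm ← 4048
set_airspeed(36.68): V ← 36.68 m/s
set_airspeed(54.04): V ← 54.04 m/s
set_airspeed(48.97): V ← 48.97 m/s
final state: V = 48.97 m/s, rpm = 4048 → n = rpm/60 = 67.466667 rev/s
target J* = 1.467; solve J* = V/(n·D) for n: n = V/(J*·D) = 48.97/(1.467 × 3.466) = 9.631001 rev/s
rpm = 60·n = 577.860065

rpm = 577.86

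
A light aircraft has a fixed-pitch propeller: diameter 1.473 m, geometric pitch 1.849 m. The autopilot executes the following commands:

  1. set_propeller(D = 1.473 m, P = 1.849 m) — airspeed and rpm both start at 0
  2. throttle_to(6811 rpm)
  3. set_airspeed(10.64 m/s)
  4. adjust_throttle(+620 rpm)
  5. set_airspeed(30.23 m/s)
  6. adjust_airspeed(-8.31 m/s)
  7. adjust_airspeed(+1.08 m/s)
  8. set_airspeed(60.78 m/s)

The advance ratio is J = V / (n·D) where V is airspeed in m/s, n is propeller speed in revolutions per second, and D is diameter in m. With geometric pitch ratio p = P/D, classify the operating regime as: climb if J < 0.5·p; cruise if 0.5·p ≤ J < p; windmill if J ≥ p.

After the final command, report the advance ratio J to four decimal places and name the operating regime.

J = 0.3332, regime = climb

set_propeller: D = 1.473 m, P = 1.849 m (p = P/D = 1.255261); state ← (V=0, rpm=0)
throttle_to(6811): rpm ← 6811
set_airspeed(10.64): V ← 10.64 m/s
adjust_throttle(+620): rpm ← 6811 +620 = 7431
set_airspeed(30.23): V ← 30.23 m/s
adjust_airspeed(-8.31): V ← 30.23 -8.31 = 21.92 m/s
adjust_airspeed(+1.08): V ← 21.92 +1.08 = 23 m/s
set_airspeed(60.78): V ← 60.78 m/s
final state: V = 60.78 m/s, rpm = 7431 → n = rpm/60 = 123.850000 rev/s
J = V / (n·D) = 60.78 / (123.850000 × 1.473) = 0.333167
regime bands: climb J<0.6276 | cruise [0.6276, 1.2553) | windmill J≥1.2553
J = 0.3332 → climb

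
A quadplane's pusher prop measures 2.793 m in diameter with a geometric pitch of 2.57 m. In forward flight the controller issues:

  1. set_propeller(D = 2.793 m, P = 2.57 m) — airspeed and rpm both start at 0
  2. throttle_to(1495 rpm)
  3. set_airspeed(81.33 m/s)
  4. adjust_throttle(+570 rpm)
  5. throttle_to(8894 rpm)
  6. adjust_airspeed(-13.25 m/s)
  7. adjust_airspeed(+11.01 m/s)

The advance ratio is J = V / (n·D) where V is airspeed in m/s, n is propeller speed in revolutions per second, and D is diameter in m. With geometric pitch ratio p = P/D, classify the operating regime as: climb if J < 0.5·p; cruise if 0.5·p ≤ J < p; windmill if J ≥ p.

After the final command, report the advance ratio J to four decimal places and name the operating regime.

J = 0.1910, regime = climb

set_propeller: D = 2.793 m, P = 2.57 m (p = P/D = 0.920158); state ← (V=0, rpm=0)
throttle_to(1495): rpm ← 1495
set_airspeed(81.33): V ← 81.33 m/s
adjust_throttle(+570): rpm ← 1495 +570 = 2065
throttle_to(8894): rpm ← 8894
adjust_airspeed(-13.25): V ← 81.33 -13.25 = 68.08 m/s
adjust_airspeed(+11.01): V ← 68.08 +11.01 = 79.09 m/s
final state: V = 79.09 m/s, rpm = 8894 → n = rpm/60 = 148.233333 rev/s
J = V / (n·D) = 79.09 / (148.233333 × 2.793) = 0.191031
regime bands: climb J<0.4601 | cruise [0.4601, 0.9202) | windmill J≥0.9202
J = 0.1910 → climb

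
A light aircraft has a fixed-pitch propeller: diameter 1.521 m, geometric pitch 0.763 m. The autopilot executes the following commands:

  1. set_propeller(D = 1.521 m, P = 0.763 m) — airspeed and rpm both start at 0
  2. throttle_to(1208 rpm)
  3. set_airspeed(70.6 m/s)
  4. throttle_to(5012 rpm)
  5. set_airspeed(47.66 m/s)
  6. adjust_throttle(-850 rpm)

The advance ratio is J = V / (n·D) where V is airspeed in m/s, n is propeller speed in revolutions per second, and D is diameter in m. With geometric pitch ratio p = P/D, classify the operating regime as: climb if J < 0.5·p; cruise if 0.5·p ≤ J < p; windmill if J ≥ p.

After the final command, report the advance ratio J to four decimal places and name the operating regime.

J = 0.4517, regime = cruise

set_propeller: D = 1.521 m, P = 0.763 m (p = P/D = 0.501644); state ← (V=0, rpm=0)
throttle_to(1208): rpm ← 1208
set_airspeed(70.6): V ← 70.6 m/s
throttle_to(5012): rpm ← 5012
set_airspeed(47.66): V ← 47.66 m/s
adjust_throttle(-850): rpm ← 5012 -850 = 4162
final state: V = 47.66 m/s, rpm = 4162 → n = rpm/60 = 69.366667 rev/s
J = V / (n·D) = 47.66 / (69.366667 × 1.521) = 0.451725
regime bands: climb J<0.2508 | cruise [0.2508, 0.5016) | windmill J≥0.5016
J = 0.4517 → cruise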